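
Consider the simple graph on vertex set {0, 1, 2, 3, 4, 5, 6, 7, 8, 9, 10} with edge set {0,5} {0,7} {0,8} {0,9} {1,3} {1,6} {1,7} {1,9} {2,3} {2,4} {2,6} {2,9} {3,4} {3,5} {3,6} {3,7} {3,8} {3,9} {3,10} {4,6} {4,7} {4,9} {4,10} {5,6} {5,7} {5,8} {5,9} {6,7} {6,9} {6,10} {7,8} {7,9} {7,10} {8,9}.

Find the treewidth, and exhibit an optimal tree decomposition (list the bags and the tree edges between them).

Treewidth 4.
One optimal decomposition is:
Bags: B1 = {3, 4, 6, 7, 9}  B2 = {3, 5, 6, 7, 9}  B3 = {1, 3, 6, 7, 9}  B4 = {3, 5, 7, 8, 9}  B5 = {2, 3, 4, 6, 9}  B6 = {3, 4, 6, 7, 10}  B7 = {0, 5, 7, 8, 9}
Tree: B1–B2, B2–B3, B2–B4, B1–B5, B1–B6, B4–B7

Each bag holds 5 vertices, so the decomposition has width 4, which upper-bounds the treewidth. For the lower bound, the 5 vertices {0, 5, 7, 8, 9} are pairwise adjacent, and any tree decomposition puts a clique entirely inside one bag — forcing width ≥ 4. Combining the bounds, tw(G) = 4.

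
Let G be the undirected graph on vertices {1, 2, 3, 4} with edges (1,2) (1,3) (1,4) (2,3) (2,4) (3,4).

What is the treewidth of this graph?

A width-3 tree decomposition is:
Bags: B1 = {1, 2, 3, 4}
Tree: (single bag)
A single bag containing all 4 vertices is trivially a valid decomposition of width 3. Conversely, {1, 2, 3, 4} is a clique of size 4, and the vertices of any clique must share a bag in every tree decomposition; so some bag has ≥ 4 vertices and tw(G) ≥ 3. The upper and lower bounds meet at 3, so that is the treewidth.

3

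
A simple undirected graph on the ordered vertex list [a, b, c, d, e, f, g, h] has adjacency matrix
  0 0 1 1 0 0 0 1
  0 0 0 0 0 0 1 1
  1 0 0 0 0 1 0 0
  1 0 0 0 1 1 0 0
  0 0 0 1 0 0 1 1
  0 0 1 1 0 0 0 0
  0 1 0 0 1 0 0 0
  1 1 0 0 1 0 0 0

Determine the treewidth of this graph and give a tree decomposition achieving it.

The largest bag has 3 vertices, giving width 2; this decomposition certifies tw(G) ≤ 2. The edges g–b–h–e–g form a cycle, so G is not a tree and its treewidth is at least 2. Hence tw(G) = 2 exactly.

Treewidth 2.
One optimal decomposition is:
Bags: B1 = {b, e, g}  B2 = {b, e, h}  B3 = {d, e, h}  B4 = {a, d, h}  B5 = {a, d, f}  B6 = {a, c, f}
Tree: B1–B2, B2–B3, B3–B4, B4–B5, B5–B6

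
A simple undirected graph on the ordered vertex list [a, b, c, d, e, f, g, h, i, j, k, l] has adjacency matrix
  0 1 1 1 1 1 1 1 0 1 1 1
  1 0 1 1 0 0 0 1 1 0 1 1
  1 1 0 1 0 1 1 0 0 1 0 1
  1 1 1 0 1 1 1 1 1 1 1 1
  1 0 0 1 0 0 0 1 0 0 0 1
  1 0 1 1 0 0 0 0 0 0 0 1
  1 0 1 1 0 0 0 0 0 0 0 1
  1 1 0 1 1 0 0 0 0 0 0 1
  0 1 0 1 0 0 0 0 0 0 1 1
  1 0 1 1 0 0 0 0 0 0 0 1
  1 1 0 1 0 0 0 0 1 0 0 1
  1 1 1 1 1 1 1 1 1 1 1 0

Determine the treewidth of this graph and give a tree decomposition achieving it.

Every bag has size at most 5, so the width is 5 − 1 = 4 and tw(G) ≤ 4. Conversely, {a, d, e, h, l} is a clique of size 5, and the vertices of any clique must share a bag in every tree decomposition; so some bag has ≥ 5 vertices and tw(G) ≥ 4. Therefore the treewidth is 4.

Treewidth 4.
One optimal decomposition is:
Bags: B1 = {a, b, d, k, l}  B2 = {b, d, i, k, l}  B3 = {a, b, d, h, l}  B4 = {a, b, c, d, l}  B5 = {a, c, d, g, l}  B6 = {a, c, d, f, l}  B7 = {a, c, d, j, l}  B8 = {a, d, e, h, l}
Tree: B1–B2, B1–B3, B1–B4, B4–B5, B4–B6, B5–B7, B3–B8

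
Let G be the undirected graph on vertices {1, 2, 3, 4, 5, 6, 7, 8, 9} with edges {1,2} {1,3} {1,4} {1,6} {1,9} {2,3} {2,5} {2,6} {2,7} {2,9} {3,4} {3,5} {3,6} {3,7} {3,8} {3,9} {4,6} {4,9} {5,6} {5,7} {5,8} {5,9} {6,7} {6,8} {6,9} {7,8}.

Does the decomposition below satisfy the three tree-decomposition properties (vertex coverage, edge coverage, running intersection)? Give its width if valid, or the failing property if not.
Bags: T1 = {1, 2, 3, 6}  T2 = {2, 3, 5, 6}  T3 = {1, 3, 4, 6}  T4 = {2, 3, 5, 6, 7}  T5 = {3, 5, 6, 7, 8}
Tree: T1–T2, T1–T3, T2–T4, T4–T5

No — vertex 9 appears in no bag.

A tree decomposition must satisfy three properties: every vertex lies in some bag; for every edge, both endpoints lie together in some bag; and for every vertex, the bags containing it form a connected subtree. Here vertex 9 appears in no bag, so the decomposition is invalid.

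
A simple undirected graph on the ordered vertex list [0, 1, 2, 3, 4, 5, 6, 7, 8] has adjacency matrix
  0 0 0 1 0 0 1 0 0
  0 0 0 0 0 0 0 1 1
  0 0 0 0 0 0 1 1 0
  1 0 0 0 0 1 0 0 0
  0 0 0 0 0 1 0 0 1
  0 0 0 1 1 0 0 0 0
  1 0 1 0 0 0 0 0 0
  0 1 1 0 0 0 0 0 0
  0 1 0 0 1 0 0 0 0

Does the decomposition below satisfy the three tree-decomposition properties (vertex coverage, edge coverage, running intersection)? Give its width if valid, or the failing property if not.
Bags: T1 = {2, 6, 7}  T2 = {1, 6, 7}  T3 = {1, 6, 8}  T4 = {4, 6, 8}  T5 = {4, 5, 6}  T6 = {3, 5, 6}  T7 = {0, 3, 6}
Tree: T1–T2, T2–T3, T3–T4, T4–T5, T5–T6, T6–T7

Yes; width 2.

Checking the three conditions: (i) the bags cover all of {0, 1, 2, 3, 4, 5, 6, 7, 8}; (ii) for each edge, some bag contains both endpoints; (iii) the bags containing any fixed vertex form a subtree. All hold, so the decomposition is valid with width 3 − 1 = 2.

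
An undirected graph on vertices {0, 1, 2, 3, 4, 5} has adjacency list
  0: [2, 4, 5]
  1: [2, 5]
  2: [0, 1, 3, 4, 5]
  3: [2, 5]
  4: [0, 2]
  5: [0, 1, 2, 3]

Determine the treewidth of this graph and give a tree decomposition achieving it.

Treewidth 2.
One optimal decomposition is:
Bags: B1 = {0, 2, 5}  B2 = {0, 2, 4}  B3 = {1, 2, 5}  B4 = {2, 3, 5}
Tree: B1–B2, B1–B3, B3–B4

Each bag holds 3 vertices, so the decomposition has width 2, which upper-bounds the treewidth. On the other hand G contains the 3-clique {0, 2, 4}. A clique must lie in a single bag of any decomposition, so no decomposition can have width below 2. Hence tw(G) = 2 exactly.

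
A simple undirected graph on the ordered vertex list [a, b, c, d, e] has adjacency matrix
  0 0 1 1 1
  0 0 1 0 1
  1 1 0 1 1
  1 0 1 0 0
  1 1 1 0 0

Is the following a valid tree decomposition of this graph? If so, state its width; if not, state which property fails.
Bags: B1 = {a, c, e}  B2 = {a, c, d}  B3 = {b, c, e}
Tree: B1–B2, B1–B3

Every vertex of G appears in some bag (union = {a, b, c, d, e}); every edge is covered by a bag; and for each vertex v the set of bags containing v is connected in the bag tree. The decomposition is therefore valid. The largest bag has 3 vertices, so the width is 2.

Yes; width 2.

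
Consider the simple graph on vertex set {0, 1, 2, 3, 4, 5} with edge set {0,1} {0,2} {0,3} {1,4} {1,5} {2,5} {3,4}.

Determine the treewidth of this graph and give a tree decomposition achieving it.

Treewidth 2.
Bags: B1 = {1, 3, 4}  B2 = {0, 1, 3}  B3 = {0, 1, 5}  B4 = {0, 2, 5}
Tree: B1–B2, B2–B3, B3–B4

The largest bag has 3 vertices, giving width 2; this decomposition certifies tw(G) ≤ 2. For the lower bound, G contains the cycle 4–3–0–1–4, so G is not a forest; only forests have treewidth ≤ 1, hence tw(G) ≥ 2. The upper and lower bounds meet at 2, so that is the treewidth.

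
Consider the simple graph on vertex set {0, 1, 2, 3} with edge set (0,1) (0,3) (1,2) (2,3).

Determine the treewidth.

A width-2 tree decomposition is:
Bags: B1 = {0, 1, 2}  B2 = {0, 2, 3}
Tree: B1–B2
Each bag holds 3 vertices, so the decomposition has width 2, which upper-bounds the treewidth. For the lower bound, G contains the cycle 0–1–2–3–0, so G is not a forest; only forests have treewidth ≤ 1, hence tw(G) ≥ 2. Hence tw(G) = 2 exactly.

2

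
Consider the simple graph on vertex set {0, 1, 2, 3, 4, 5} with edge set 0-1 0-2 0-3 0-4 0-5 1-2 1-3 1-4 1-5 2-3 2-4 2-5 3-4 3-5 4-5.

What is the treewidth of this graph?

A width-5 tree decomposition is:
Bags: B1 = {0, 1, 2, 3, 4, 5}
Tree: (single bag)
With just one bag of size 6, the width is 6 − 1 = 5, so tw(G) ≤ 5. On the other hand G contains the 6-clique {0, 1, 2, 3, 4, 5}. A clique must lie in a single bag of any decomposition, so no decomposition can have width below 5. The upper and lower bounds meet at 5, so that is the treewidth.

5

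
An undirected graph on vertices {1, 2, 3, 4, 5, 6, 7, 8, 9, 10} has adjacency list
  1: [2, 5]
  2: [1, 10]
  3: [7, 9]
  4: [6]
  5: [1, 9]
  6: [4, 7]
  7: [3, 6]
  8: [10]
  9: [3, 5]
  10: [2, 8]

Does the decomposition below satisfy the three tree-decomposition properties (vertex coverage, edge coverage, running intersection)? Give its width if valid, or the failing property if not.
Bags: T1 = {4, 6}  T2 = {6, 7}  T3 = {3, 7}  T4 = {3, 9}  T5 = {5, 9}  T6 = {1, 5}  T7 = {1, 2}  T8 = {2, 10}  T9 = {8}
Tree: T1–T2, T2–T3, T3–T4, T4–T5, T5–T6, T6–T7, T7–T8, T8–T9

A tree decomposition must satisfy three properties: every vertex lies in some bag; for every edge, both endpoints lie together in some bag; and for every vertex, the bags containing it form a connected subtree. Here edge (10,8) lies in no bag, so the decomposition is invalid.

No — edge (10,8) lies in no bag.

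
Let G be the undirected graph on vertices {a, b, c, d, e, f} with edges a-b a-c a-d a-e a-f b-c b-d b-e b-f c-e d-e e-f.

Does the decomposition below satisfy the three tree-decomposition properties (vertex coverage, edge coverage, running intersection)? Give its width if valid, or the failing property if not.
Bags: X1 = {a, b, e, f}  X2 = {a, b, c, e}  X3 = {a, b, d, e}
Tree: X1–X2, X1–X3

Yes; width 3.

Every vertex of G appears in some bag (union = {a, b, c, d, e, f}); every edge is covered by a bag; and for each vertex v the set of bags containing v is connected in the bag tree. The decomposition is therefore valid. The largest bag has 4 vertices, so the width is 3.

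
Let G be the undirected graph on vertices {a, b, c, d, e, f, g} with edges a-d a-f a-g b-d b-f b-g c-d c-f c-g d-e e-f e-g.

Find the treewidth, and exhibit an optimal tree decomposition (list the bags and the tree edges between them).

Each bag holds 4 vertices, so the decomposition has width 3, which upper-bounds the treewidth. For the lower bound: the 4 vertex sets {e,g}, {a,f}, {d}, {b} are disjoint, each induces a connected subgraph, and every pair is joined by at least one edge of G. Contracting each set to a single vertex therefore yields K_{4} as a minor, and since treewidth is minor-monotone, tw(G) ≥ tw(K_{4}) = 3. Therefore the treewidth is 3.

Treewidth 3.
One optimal decomposition is:
Bags: B1 = {d, e, f, g}  B2 = {a, d, f, g}  B3 = {b, d, f, g}  B4 = {c, d, f, g}
Tree: B1–B2, B2–B3, B3–B4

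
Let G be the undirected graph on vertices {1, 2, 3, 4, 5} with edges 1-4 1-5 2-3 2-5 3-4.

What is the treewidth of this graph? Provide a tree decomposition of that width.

Every bag has size at most 3, so the width is 3 − 1 = 2 and tw(G) ≤ 2. The edges 2–3–4–1–5–2 form a cycle, so G is not a tree and its treewidth is at least 2. Combining the bounds, tw(G) = 2.

Treewidth 2.
One optimal decomposition is:
Bags: B1 = {2, 3, 4}  B2 = {1, 2, 4}  B3 = {1, 2, 5}
Tree: B1–B2, B2–B3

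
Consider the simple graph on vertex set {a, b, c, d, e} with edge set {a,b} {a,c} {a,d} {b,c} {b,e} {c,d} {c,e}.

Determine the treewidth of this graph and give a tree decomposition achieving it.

Treewidth 2.
One optimal decomposition is:
Bags: B1 = {b, c, e}  B2 = {a, b, c}  B3 = {a, c, d}
Tree: B1–B2, B2–B3

Every bag has size at most 3, so the width is 3 − 1 = 2 and tw(G) ≤ 2. For the lower bound, the 3 vertices {b, c, e} are pairwise adjacent, and any tree decomposition puts a clique entirely inside one bag — forcing width ≥ 2. The upper and lower bounds meet at 2, so that is the treewidth.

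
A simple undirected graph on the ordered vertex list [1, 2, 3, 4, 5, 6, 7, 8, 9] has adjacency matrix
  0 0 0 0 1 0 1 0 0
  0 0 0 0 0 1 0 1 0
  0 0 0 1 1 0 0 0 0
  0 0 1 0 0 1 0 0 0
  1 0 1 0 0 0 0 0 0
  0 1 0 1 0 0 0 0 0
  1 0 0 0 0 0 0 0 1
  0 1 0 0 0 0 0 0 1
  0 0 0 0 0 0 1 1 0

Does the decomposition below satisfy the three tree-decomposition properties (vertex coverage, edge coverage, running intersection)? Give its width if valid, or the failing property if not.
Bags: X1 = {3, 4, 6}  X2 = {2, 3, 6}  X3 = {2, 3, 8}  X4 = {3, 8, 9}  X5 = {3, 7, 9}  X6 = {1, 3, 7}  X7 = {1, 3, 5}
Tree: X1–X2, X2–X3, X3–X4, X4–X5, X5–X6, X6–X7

Checking the three conditions: (i) the bags cover all of {1, 2, 3, 4, 5, 6, 7, 8, 9}; (ii) for each edge, some bag contains both endpoints; (iii) the bags containing any fixed vertex form a subtree. All hold, so the decomposition is valid with width 3 − 1 = 2.

Yes; width 2.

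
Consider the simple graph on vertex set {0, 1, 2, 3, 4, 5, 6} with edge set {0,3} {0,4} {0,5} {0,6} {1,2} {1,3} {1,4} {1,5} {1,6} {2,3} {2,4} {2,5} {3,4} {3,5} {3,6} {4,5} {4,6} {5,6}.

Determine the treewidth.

A width-4 tree decomposition is:
Bags: B1 = {1, 2, 3, 4, 5}  B2 = {1, 3, 4, 5, 6}  B3 = {0, 3, 4, 5, 6}
Tree: B1–B2, B2–B3
Each bag holds 5 vertices, so the decomposition has width 4, which upper-bounds the treewidth. On the other hand G contains the 5-clique {0, 3, 4, 5, 6}. A clique must lie in a single bag of any decomposition, so no decomposition can have width below 4. The upper and lower bounds meet at 4, so that is the treewidth.

4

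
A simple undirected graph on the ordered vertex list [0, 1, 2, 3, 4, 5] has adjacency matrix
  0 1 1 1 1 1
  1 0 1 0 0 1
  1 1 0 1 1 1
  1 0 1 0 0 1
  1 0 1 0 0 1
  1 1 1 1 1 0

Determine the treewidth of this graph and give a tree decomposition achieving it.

Each bag holds 4 vertices, so the decomposition has width 3, which upper-bounds the treewidth. On the other hand G contains the 4-clique {0, 1, 2, 5}. A clique must lie in a single bag of any decomposition, so no decomposition can have width below 3. Hence tw(G) = 3 exactly.

Treewidth 3.
One optimal decomposition is:
Bags: B1 = {0, 2, 4, 5}  B2 = {0, 2, 3, 5}  B3 = {0, 1, 2, 5}
Tree: B1–B2, B1–B3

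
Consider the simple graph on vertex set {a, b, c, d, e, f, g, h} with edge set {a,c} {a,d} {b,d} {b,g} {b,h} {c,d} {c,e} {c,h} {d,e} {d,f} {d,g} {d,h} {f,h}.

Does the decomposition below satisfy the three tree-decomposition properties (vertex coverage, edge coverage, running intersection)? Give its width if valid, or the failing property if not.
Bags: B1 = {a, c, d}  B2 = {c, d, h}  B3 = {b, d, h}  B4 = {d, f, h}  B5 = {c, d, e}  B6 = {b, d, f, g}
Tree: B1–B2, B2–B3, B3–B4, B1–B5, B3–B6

A tree decomposition must satisfy three properties: every vertex lies in some bag; for every edge, both endpoints lie together in some bag; and for every vertex, the bags containing it form a connected subtree. Here bags containing vertex f are not connected in the tree, so the decomposition is invalid.

No — bags containing vertex f are not connected in the tree.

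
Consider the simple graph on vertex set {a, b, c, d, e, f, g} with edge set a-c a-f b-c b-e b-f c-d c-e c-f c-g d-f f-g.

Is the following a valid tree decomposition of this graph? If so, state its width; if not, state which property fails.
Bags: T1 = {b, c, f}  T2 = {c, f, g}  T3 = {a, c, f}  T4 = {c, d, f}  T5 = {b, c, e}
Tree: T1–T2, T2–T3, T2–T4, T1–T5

Yes; width 2.

Every vertex of G appears in some bag (union = {a, b, c, d, e, f, g}); every edge is covered by a bag; and for each vertex v the set of bags containing v is connected in the bag tree. The decomposition is therefore valid. The largest bag has 3 vertices, so the width is 2.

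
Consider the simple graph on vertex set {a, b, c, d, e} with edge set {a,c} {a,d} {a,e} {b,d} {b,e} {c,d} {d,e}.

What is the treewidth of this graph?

2

A width-2 tree decomposition is:
Bags: B1 = {a, c, d}  B2 = {a, d, e}  B3 = {b, d, e}
Tree: B1–B2, B2–B3
Each bag holds 3 vertices, so the decomposition has width 2, which upper-bounds the treewidth. For the lower bound, the 3 vertices {a, d, e} are pairwise adjacent, and any tree decomposition puts a clique entirely inside one bag — forcing width ≥ 2. Hence tw(G) = 2 exactly.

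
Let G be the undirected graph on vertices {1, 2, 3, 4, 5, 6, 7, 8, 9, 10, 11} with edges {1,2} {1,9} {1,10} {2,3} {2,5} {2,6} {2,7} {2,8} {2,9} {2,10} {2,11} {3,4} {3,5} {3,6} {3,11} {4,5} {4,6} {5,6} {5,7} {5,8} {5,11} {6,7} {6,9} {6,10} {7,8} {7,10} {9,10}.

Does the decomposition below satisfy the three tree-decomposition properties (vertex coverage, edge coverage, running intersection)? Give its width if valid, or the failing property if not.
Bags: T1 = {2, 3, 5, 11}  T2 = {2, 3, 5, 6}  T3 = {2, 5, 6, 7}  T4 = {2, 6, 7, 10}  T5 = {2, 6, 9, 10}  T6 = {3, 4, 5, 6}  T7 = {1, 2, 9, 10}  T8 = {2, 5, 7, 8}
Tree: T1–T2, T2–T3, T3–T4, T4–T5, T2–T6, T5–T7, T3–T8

Vertex coverage: the bags together contain {1, 2, 3, 4, 5, 6, 7, 8, 9, 10, 11}, the full vertex set. Edge coverage: each edge of G has both endpoints in at least one bag. Running intersection: for every vertex, the bags containing it form a connected subtree. All three properties hold, so this is a valid tree decomposition of width max|bag| − 1 = 3, and hence tw(G) ≤ 3.

Yes; width 3.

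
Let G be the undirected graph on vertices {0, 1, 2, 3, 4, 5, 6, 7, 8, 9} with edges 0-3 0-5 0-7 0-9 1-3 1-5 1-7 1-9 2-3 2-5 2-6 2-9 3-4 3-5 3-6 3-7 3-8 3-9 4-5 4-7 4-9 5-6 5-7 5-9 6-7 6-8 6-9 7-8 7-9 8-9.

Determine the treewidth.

4

A width-4 tree decomposition is:
Bags: B1 = {3, 5, 6, 7, 9}  B2 = {0, 3, 5, 7, 9}  B3 = {3, 6, 7, 8, 9}  B4 = {1, 3, 5, 7, 9}  B5 = {3, 4, 5, 7, 9}  B6 = {2, 3, 5, 6, 9}
Tree: B1–B2, B1–B3, B2–B4, B1–B5, B1–B6
Every bag has size at most 5, so the width is 5 − 1 = 4 and tw(G) ≤ 4. For the lower bound, the 5 vertices {3, 6, 7, 8, 9} are pairwise adjacent, and any tree decomposition puts a clique entirely inside one bag — forcing width ≥ 4. Combining the bounds, tw(G) = 4.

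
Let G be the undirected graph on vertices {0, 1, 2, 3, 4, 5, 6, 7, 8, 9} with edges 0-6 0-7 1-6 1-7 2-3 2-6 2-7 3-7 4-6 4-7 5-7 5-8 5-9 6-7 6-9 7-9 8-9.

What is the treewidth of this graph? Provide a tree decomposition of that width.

The largest bag has 3 vertices, giving width 2; this decomposition certifies tw(G) ≤ 2. Conversely, {5, 8, 9} is a clique of size 3, and the vertices of any clique must share a bag in every tree decomposition; so some bag has ≥ 3 vertices and tw(G) ≥ 2. The upper and lower bounds meet at 2, so that is the treewidth.

Treewidth 2.
One such decomposition:
Bags: B1 = {0, 6, 7}  B2 = {6, 7, 9}  B3 = {5, 7, 9}  B4 = {5, 8, 9}  B5 = {2, 6, 7}  B6 = {1, 6, 7}  B7 = {2, 3, 7}  B8 = {4, 6, 7}
Tree: B1–B2, B2–B3, B3–B4, B1–B5, B2–B6, B5–B7, B1–B8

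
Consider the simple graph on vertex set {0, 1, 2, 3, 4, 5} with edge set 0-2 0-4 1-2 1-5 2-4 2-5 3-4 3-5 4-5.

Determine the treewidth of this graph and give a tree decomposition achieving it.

The largest bag has 3 vertices, giving width 2; this decomposition certifies tw(G) ≤ 2. For the lower bound, the 3 vertices {1, 2, 5} are pairwise adjacent, and any tree decomposition puts a clique entirely inside one bag — forcing width ≥ 2. The upper and lower bounds meet at 2, so that is the treewidth.

Treewidth 2.
One such decomposition:
Bags: B1 = {2, 4, 5}  B2 = {3, 4, 5}  B3 = {0, 2, 4}  B4 = {1, 2, 5}
Tree: B1–B2, B1–B3, B1–B4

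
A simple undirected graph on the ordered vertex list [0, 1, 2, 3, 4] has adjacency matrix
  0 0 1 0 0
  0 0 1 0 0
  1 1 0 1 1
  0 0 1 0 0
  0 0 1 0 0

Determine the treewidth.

A width-1 tree decomposition is:
Bags: B1 = {0, 2}  B2 = {1, 2}  B3 = {2, 4}  B4 = {2, 3}
Tree: B1–B2, B2–B3, B1–B4
The largest bag has 2 vertices, giving width 1; this decomposition certifies tw(G) ≤ 1. Since G has at least one edge (e.g. 2–0), it is not an edgeless graph, so tw(G) ≥ 1. Combining the bounds, tw(G) = 1.

1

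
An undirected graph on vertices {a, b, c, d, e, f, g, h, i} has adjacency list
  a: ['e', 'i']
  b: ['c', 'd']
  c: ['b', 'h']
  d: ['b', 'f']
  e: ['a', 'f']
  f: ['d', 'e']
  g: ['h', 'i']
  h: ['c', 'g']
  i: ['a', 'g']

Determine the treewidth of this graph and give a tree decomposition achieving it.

The largest bag has 3 vertices, giving width 2; this decomposition certifies tw(G) ≤ 2. The edges f–e–a–i–g–h–c–b–d–f form a cycle, so G is not a tree and its treewidth is at least 2. Combining the bounds, tw(G) = 2.

Treewidth 2.
Bags: B1 = {a, e, f}  B2 = {a, f, i}  B3 = {f, g, i}  B4 = {f, g, h}  B5 = {c, f, h}  B6 = {b, c, f}  B7 = {b, d, f}
Tree: B1–B2, B2–B3, B3–B4, B4–B5, B5–B6, B6–B7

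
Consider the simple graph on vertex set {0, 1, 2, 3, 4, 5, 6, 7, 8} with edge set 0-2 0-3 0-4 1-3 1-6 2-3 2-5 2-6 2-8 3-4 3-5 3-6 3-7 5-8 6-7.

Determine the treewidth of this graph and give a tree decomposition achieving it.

Treewidth 2.
One optimal decomposition is:
Bags: B1 = {0, 2, 3}  B2 = {2, 3, 5}  B3 = {2, 3, 6}  B4 = {3, 6, 7}  B5 = {2, 5, 8}  B6 = {1, 3, 6}  B7 = {0, 3, 4}
Tree: B1–B2, B1–B3, B3–B4, B2–B5, B3–B6, B1–B7

Each bag holds 3 vertices, so the decomposition has width 2, which upper-bounds the treewidth. Conversely, {2, 5, 8} is a clique of size 3, and the vertices of any clique must share a bag in every tree decomposition; so some bag has ≥ 3 vertices and tw(G) ≥ 2. Therefore the treewidth is 2.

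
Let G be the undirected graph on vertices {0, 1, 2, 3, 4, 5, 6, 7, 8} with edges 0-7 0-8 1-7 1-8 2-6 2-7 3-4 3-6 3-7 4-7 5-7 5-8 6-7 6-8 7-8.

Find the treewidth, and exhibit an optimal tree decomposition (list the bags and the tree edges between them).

Each bag holds 3 vertices, so the decomposition has width 2, which upper-bounds the treewidth. On the other hand G contains the 3-clique {0, 7, 8}. A clique must lie in a single bag of any decomposition, so no decomposition can have width below 2. Hence tw(G) = 2 exactly.

Treewidth 2.
One optimal decomposition is:
Bags: B1 = {2, 6, 7}  B2 = {6, 7, 8}  B3 = {1, 7, 8}  B4 = {5, 7, 8}  B5 = {3, 6, 7}  B6 = {0, 7, 8}  B7 = {3, 4, 7}
Tree: B1–B2, B2–B3, B2–B4, B1–B5, B2–B6, B5–B7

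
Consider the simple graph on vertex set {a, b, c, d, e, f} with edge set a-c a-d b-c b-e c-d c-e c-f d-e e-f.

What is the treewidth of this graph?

2

A width-2 tree decomposition is:
Bags: B1 = {c, d, e}  B2 = {c, e, f}  B3 = {a, c, d}  B4 = {b, c, e}
Tree: B1–B2, B1–B3, B1–B4
Every bag has size at most 3, so the width is 3 − 1 = 2 and tw(G) ≤ 2. Conversely, {c, d, e} is a clique of size 3, and the vertices of any clique must share a bag in every tree decomposition; so some bag has ≥ 3 vertices and tw(G) ≥ 2. The upper and lower bounds meet at 2, so that is the treewidth.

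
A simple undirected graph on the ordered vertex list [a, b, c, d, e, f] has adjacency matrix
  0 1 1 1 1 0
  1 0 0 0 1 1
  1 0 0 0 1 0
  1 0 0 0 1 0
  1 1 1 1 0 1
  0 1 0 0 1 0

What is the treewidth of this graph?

A width-2 tree decomposition is:
Bags: B1 = {a, d, e}  B2 = {a, b, e}  B3 = {a, c, e}  B4 = {b, e, f}
Tree: B1–B2, B2–B3, B2–B4
The largest bag has 3 vertices, giving width 2; this decomposition certifies tw(G) ≤ 2. On the other hand G contains the 3-clique {a, d, e}. A clique must lie in a single bag of any decomposition, so no decomposition can have width below 2. Hence tw(G) = 2 exactly.

2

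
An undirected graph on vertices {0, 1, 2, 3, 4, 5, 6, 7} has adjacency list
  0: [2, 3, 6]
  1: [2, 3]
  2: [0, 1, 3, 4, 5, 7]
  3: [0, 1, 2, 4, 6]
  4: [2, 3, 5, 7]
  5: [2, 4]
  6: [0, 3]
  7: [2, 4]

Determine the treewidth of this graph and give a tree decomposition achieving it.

Treewidth 2.
One optimal decomposition is:
Bags: B1 = {2, 4, 7}  B2 = {2, 3, 4}  B3 = {1, 2, 3}  B4 = {0, 2, 3}  B5 = {0, 3, 6}  B6 = {2, 4, 5}
Tree: B1–B2, B2–B3, B2–B4, B4–B5, B2–B6

Every bag has size at most 3, so the width is 3 − 1 = 2 and tw(G) ≤ 2. Conversely, {0, 2, 3} is a clique of size 3, and the vertices of any clique must share a bag in every tree decomposition; so some bag has ≥ 3 vertices and tw(G) ≥ 2. Therefore the treewidth is 2.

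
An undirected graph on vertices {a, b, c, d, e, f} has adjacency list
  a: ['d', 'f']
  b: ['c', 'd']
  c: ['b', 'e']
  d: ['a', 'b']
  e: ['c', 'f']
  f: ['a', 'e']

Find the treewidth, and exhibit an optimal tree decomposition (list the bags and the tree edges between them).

Treewidth 2.
Bags: B1 = {a, e, f}  B2 = {a, c, e}  B3 = {a, b, c}  B4 = {a, b, d}
Tree: B1–B2, B2–B3, B3–B4

The largest bag has 3 vertices, giving width 2; this decomposition certifies tw(G) ≤ 2. For the lower bound, G contains the cycle a–f–e–c–b–d–a, so G is not a forest; only forests have treewidth ≤ 1, hence tw(G) ≥ 2. Combining the bounds, tw(G) = 2.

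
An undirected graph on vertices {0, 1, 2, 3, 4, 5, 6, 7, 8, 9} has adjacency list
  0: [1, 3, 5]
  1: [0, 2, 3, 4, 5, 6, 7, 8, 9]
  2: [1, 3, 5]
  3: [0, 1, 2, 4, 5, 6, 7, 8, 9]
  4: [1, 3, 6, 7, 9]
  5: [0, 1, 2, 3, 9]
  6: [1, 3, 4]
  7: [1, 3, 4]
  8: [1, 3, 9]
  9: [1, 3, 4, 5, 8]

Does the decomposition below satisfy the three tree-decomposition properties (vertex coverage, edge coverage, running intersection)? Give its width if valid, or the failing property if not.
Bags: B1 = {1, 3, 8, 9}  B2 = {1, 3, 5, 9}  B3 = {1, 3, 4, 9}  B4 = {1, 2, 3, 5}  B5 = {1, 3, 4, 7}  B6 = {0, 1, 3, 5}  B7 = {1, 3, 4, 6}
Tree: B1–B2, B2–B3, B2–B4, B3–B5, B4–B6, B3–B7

Yes; width 3.

Every vertex of G appears in some bag (union = {0, 1, 2, 3, 4, 5, 6, 7, 8, 9}); every edge is covered by a bag; and for each vertex v the set of bags containing v is connected in the bag tree. The decomposition is therefore valid. The largest bag has 4 vertices, so the width is 3.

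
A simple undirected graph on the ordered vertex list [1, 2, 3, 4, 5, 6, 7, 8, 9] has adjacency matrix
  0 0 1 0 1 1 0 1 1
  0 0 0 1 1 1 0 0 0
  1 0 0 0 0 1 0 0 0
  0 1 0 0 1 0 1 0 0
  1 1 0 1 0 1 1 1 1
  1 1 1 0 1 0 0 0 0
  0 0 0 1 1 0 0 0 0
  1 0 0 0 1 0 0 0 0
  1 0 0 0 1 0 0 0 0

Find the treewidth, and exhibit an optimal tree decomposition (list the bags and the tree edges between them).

Treewidth 2.
Bags: B1 = {2, 5, 6}  B2 = {1, 5, 6}  B3 = {1, 5, 8}  B4 = {1, 5, 9}  B5 = {1, 3, 6}  B6 = {2, 4, 5}  B7 = {4, 5, 7}
Tree: B1–B2, B2–B3, B2–B4, B2–B5, B1–B6, B6–B7

Each bag holds 3 vertices, so the decomposition has width 2, which upper-bounds the treewidth. On the other hand G contains the 3-clique {1, 3, 6}. A clique must lie in a single bag of any decomposition, so no decomposition can have width below 2. Therefore the treewidth is 2.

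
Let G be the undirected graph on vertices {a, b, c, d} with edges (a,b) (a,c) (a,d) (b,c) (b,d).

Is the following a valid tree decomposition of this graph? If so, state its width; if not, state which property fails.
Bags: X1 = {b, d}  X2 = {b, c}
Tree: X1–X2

A tree decomposition must satisfy three properties: every vertex lies in some bag; for every edge, both endpoints lie together in some bag; and for every vertex, the bags containing it form a connected subtree. Here vertex a appears in no bag, so the decomposition is invalid.

No — vertex a appears in no bag.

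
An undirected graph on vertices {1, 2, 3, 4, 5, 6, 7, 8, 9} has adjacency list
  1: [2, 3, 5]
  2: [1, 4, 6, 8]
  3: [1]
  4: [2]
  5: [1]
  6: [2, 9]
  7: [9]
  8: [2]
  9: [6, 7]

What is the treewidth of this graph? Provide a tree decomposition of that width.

Treewidth 1.
One optimal decomposition is:
Bags: B1 = {2, 4}  B2 = {2, 6}  B3 = {1, 2}  B4 = {6, 9}  B5 = {1, 5}  B6 = {1, 3}  B7 = {2, 8}  B8 = {7, 9}
Tree: B1–B2, B2–B3, B2–B4, B3–B5, B5–B6, B2–B7, B4–B8

Every bag has size at most 2, so the width is 2 − 1 = 1 and tw(G) ≤ 1. G has an edge, so its treewidth is at least 1. Combining the bounds, tw(G) = 1.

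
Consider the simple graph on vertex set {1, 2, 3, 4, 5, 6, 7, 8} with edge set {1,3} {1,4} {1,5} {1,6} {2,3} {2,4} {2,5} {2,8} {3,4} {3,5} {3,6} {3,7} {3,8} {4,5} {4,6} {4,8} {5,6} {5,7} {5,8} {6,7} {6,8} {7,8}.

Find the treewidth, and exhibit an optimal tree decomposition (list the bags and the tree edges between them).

Treewidth 4.
One optimal decomposition is:
Bags: B1 = {3, 5, 6, 7, 8}  B2 = {3, 4, 5, 6, 8}  B3 = {1, 3, 4, 5, 6}  B4 = {2, 3, 4, 5, 8}
Tree: B1–B2, B2–B3, B2–B4

Every bag has size at most 5, so the width is 5 − 1 = 4 and tw(G) ≤ 4. Conversely, {2, 3, 4, 5, 8} is a clique of size 5, and the vertices of any clique must share a bag in every tree decomposition; so some bag has ≥ 5 vertices and tw(G) ≥ 4. Combining the bounds, tw(G) = 4.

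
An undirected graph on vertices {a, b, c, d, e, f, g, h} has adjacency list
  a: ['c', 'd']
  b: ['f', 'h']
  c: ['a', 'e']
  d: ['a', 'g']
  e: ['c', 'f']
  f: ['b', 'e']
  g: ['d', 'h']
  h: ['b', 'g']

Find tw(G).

2

A width-2 tree decomposition is:
Bags: B1 = {a, c, e}  B2 = {a, e, f}  B3 = {a, b, f}  B4 = {a, b, h}  B5 = {a, g, h}  B6 = {a, d, g}
Tree: B1–B2, B2–B3, B3–B4, B4–B5, B5–B6
Every bag has size at most 3, so the width is 3 − 1 = 2 and tw(G) ≤ 2. Since a–c–e–f–b–h–g–d–a is a cycle in G, G is not acyclic. Forests are exactly the graphs of treewidth ≤ 1, so tw(G) ≥ 2. Therefore the treewidth is 2.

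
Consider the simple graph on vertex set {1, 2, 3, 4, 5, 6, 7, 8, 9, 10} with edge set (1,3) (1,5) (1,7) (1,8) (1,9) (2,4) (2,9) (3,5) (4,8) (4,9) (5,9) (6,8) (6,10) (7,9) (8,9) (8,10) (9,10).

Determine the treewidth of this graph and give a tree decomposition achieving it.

Treewidth 2.
Bags: B1 = {1, 8, 9}  B2 = {8, 9, 10}  B3 = {4, 8, 9}  B4 = {1, 7, 9}  B5 = {1, 5, 9}  B6 = {2, 4, 9}  B7 = {6, 8, 10}  B8 = {1, 3, 5}
Tree: B1–B2, B2–B3, B1–B4, B4–B5, B3–B6, B2–B7, B5–B8

Every bag has size at most 3, so the width is 3 − 1 = 2 and tw(G) ≤ 2. For the lower bound, the 3 vertices {1, 8, 9} are pairwise adjacent, and any tree decomposition puts a clique entirely inside one bag — forcing width ≥ 2. Combining the bounds, tw(G) = 2.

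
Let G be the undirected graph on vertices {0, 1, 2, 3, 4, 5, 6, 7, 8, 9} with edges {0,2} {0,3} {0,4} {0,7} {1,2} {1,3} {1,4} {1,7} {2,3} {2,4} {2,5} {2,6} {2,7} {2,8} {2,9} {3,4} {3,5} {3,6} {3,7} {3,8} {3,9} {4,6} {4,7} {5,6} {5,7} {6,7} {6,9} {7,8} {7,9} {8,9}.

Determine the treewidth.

A width-4 tree decomposition is:
Bags: B1 = {2, 3, 4, 6, 7}  B2 = {2, 3, 6, 7, 9}  B3 = {0, 2, 3, 4, 7}  B4 = {1, 2, 3, 4, 7}  B5 = {2, 3, 5, 6, 7}  B6 = {2, 3, 7, 8, 9}
Tree: B1–B2, B1–B3, B1–B4, B2–B5, B2–B6
Every bag has size at most 5, so the width is 5 − 1 = 4 and tw(G) ≤ 4. On the other hand G contains the 5-clique {2, 3, 7, 8, 9}. A clique must lie in a single bag of any decomposition, so no decomposition can have width below 4. Hence tw(G) = 4 exactly.

4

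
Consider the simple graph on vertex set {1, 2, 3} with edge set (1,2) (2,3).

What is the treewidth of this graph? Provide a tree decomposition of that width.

Every bag has size at most 2, so the width is 2 − 1 = 1 and tw(G) ≤ 1. Any graph with an edge has treewidth ≥ 1, and G has the edge 2–1. Hence tw(G) = 1 exactly.

Treewidth 1.
Bags: B1 = {1, 2}  B2 = {2, 3}
Tree: B1–B2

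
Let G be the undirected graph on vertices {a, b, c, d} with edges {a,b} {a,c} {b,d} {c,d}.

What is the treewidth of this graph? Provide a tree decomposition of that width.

Each bag holds 3 vertices, so the decomposition has width 2, which upper-bounds the treewidth. Since a–b–d–c–a is a cycle in G, G is not acyclic. Forests are exactly the graphs of treewidth ≤ 1, so tw(G) ≥ 2. The upper and lower bounds meet at 2, so that is the treewidth.

Treewidth 2.
One such decomposition:
Bags: B1 = {a, b, d}  B2 = {a, c, d}
Tree: B1–B2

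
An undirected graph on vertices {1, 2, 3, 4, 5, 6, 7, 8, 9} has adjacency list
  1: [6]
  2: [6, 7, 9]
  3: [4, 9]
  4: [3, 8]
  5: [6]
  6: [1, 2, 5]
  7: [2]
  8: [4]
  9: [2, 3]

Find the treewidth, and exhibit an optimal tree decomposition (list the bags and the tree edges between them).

Every bag has size at most 2, so the width is 2 − 1 = 1 and tw(G) ≤ 1. G has an edge, so its treewidth is at least 1. The upper and lower bounds meet at 1, so that is the treewidth.

Treewidth 1.
Bags: B1 = {2, 6}  B2 = {1, 6}  B3 = {2, 9}  B4 = {5, 6}  B5 = {3, 9}  B6 = {3, 4}  B7 = {2, 7}  B8 = {4, 8}
Tree: B1–B2, B1–B3, B2–B4, B3–B5, B5–B6, B3–B7, B6–B8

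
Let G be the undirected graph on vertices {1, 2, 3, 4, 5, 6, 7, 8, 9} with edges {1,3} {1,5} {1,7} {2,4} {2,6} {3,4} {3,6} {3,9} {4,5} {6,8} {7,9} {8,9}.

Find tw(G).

3

A width-3 tree decomposition is:
Bags: B1 = {1, 7, 8, 9}  B2 = {1, 3, 8, 9}  B3 = {1, 3, 6, 8}  B4 = {1, 3, 5, 6}  B5 = {3, 4, 5, 6}  B6 = {2, 4, 5, 6}
Tree: B1–B2, B2–B3, B3–B4, B4–B5, B5–B6
Each bag holds 4 vertices, so the decomposition has width 3, which upper-bounds the treewidth. For the lower bound: the 4 vertex sets {7,8,9}, {1}, {3}, {2,4,5,6} are disjoint, each induces a connected subgraph, and every pair is joined by at least one edge of G. Contracting each set to a single vertex therefore yields K_{4} as a minor, and since treewidth is minor-monotone, tw(G) ≥ tw(K_{4}) = 3. Hence tw(G) = 3 exactly.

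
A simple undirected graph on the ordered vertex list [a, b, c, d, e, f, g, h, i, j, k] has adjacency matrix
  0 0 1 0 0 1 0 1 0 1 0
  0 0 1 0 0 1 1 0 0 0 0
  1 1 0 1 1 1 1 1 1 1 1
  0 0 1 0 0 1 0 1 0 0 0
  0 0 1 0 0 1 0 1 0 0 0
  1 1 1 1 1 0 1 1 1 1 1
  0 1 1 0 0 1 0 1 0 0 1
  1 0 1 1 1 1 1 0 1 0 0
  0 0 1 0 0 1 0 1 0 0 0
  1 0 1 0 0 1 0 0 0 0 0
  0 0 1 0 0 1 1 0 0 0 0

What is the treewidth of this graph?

A width-3 tree decomposition is:
Bags: B1 = {c, f, h, i}  B2 = {a, c, f, h}  B3 = {c, f, g, h}  B4 = {c, f, g, k}  B5 = {a, c, f, j}  B6 = {c, e, f, h}  B7 = {c, d, f, h}  B8 = {b, c, f, g}
Tree: B1–B2, B1–B3, B3–B4, B2–B5, B3–B6, B6–B7, B3–B8
The largest bag has 4 vertices, giving width 3; this decomposition certifies tw(G) ≤ 3. For the lower bound, the 4 vertices {a, c, f, j} are pairwise adjacent, and any tree decomposition puts a clique entirely inside one bag — forcing width ≥ 3. The upper and lower bounds meet at 3, so that is the treewidth.

3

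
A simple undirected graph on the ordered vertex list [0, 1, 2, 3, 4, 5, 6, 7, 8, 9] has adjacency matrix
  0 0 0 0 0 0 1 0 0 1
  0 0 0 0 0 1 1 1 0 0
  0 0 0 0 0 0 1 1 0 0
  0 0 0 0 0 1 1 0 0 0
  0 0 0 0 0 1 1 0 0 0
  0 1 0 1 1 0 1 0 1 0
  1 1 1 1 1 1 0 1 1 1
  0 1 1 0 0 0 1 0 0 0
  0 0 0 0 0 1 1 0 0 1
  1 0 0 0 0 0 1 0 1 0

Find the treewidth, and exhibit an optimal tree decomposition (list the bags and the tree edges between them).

The largest bag has 3 vertices, giving width 2; this decomposition certifies tw(G) ≤ 2. Conversely, {0, 6, 9} is a clique of size 3, and the vertices of any clique must share a bag in every tree decomposition; so some bag has ≥ 3 vertices and tw(G) ≥ 2. Combining the bounds, tw(G) = 2.

Treewidth 2.
One such decomposition:
Bags: B1 = {1, 6, 7}  B2 = {1, 5, 6}  B3 = {3, 5, 6}  B4 = {4, 5, 6}  B5 = {5, 6, 8}  B6 = {2, 6, 7}  B7 = {6, 8, 9}  B8 = {0, 6, 9}
Tree: B1–B2, B2–B3, B3–B4, B4–B5, B1–B6, B5–B7, B7–B8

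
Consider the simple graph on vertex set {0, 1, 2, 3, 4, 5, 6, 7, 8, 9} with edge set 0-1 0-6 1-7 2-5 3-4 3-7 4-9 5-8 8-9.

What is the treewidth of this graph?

1

A width-1 tree decomposition is:
Bags: B1 = {0, 6}  B2 = {0, 1}  B3 = {1, 7}  B4 = {3, 7}  B5 = {3, 4}  B6 = {4, 9}  B7 = {8, 9}  B8 = {5, 8}  B9 = {2, 5}
Tree: B1–B2, B2–B3, B3–B4, B4–B5, B5–B6, B6–B7, B7–B8, B8–B9
Each bag holds 2 vertices, so the decomposition has width 1, which upper-bounds the treewidth. Any graph with an edge has treewidth ≥ 1, and G has the edge 6–0. Hence tw(G) = 1 exactly.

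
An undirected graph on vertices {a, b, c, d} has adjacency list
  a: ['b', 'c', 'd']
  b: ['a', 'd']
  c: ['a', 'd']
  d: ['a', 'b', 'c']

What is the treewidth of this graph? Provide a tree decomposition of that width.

Every bag has size at most 3, so the width is 3 − 1 = 2 and tw(G) ≤ 2. For the lower bound, the 3 vertices {a, c, d} are pairwise adjacent, and any tree decomposition puts a clique entirely inside one bag — forcing width ≥ 2. Therefore the treewidth is 2.

Treewidth 2.
One such decomposition:
Bags: B1 = {a, b, d}  B2 = {a, c, d}
Tree: B1–B2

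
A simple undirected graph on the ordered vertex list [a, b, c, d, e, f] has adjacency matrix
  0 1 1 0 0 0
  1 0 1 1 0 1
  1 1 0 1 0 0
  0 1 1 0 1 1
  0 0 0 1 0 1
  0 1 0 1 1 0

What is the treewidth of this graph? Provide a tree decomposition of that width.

Treewidth 2.
Bags: B1 = {a, b, c}  B2 = {b, c, d}  B3 = {b, d, f}  B4 = {d, e, f}
Tree: B1–B2, B2–B3, B3–B4

The largest bag has 3 vertices, giving width 2; this decomposition certifies tw(G) ≤ 2. For the lower bound, the 3 vertices {b, c, d} are pairwise adjacent, and any tree decomposition puts a clique entirely inside one bag — forcing width ≥ 2. Combining the bounds, tw(G) = 2.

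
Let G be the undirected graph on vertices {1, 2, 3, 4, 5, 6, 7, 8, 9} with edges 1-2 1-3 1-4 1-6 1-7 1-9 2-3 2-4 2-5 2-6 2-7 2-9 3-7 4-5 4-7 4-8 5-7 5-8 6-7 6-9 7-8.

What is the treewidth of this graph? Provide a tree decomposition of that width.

Treewidth 3.
Bags: B1 = {1, 2, 3, 7}  B2 = {1, 2, 6, 7}  B3 = {1, 2, 4, 7}  B4 = {2, 4, 5, 7}  B5 = {4, 5, 7, 8}  B6 = {1, 2, 6, 9}
Tree: B1–B2, B1–B3, B3–B4, B4–B5, B2–B6

Every bag has size at most 4, so the width is 4 − 1 = 3 and tw(G) ≤ 3. Conversely, {4, 5, 7, 8} is a clique of size 4, and the vertices of any clique must share a bag in every tree decomposition; so some bag has ≥ 4 vertices and tw(G) ≥ 3. Therefore the treewidth is 3.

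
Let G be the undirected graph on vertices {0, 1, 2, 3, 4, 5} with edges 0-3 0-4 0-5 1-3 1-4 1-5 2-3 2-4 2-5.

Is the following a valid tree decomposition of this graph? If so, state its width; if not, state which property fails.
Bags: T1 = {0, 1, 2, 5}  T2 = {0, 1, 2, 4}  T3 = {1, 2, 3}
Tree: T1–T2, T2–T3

No — edge (0,3) lies in no bag.

A tree decomposition must satisfy three properties: every vertex lies in some bag; for every edge, both endpoints lie together in some bag; and for every vertex, the bags containing it form a connected subtree. Here edge (0,3) lies in no bag, so the decomposition is invalid.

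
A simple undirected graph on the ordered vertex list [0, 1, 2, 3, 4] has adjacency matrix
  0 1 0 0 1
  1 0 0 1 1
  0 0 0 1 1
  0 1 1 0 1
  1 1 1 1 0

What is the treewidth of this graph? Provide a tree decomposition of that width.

Every bag has size at most 3, so the width is 3 − 1 = 2 and tw(G) ≤ 2. Conversely, {0, 1, 4} is a clique of size 3, and the vertices of any clique must share a bag in every tree decomposition; so some bag has ≥ 3 vertices and tw(G) ≥ 2. The upper and lower bounds meet at 2, so that is the treewidth.

Treewidth 2.
One optimal decomposition is:
Bags: B1 = {1, 3, 4}  B2 = {0, 1, 4}  B3 = {2, 3, 4}
Tree: B1–B2, B1–B3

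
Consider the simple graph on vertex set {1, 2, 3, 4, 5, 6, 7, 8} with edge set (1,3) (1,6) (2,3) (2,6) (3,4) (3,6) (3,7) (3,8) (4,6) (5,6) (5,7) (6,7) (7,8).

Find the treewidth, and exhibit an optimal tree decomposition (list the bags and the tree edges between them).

Each bag holds 3 vertices, so the decomposition has width 2, which upper-bounds the treewidth. On the other hand G contains the 3-clique {3, 7, 8}. A clique must lie in a single bag of any decomposition, so no decomposition can have width below 2. Therefore the treewidth is 2.

Treewidth 2.
One such decomposition:
Bags: B1 = {3, 6, 7}  B2 = {5, 6, 7}  B3 = {1, 3, 6}  B4 = {3, 4, 6}  B5 = {3, 7, 8}  B6 = {2, 3, 6}
Tree: B1–B2, B1–B3, B3–B4, B1–B5, B4–B6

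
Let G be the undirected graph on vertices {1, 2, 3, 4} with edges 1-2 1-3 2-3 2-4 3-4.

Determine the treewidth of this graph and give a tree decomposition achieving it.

Treewidth 2.
One optimal decomposition is:
Bags: B1 = {2, 3, 4}  B2 = {1, 2, 3}
Tree: B1–B2

Each bag holds 3 vertices, so the decomposition has width 2, which upper-bounds the treewidth. For the lower bound, the 3 vertices {1, 2, 3} are pairwise adjacent, and any tree decomposition puts a clique entirely inside one bag — forcing width ≥ 2. Hence tw(G) = 2 exactly.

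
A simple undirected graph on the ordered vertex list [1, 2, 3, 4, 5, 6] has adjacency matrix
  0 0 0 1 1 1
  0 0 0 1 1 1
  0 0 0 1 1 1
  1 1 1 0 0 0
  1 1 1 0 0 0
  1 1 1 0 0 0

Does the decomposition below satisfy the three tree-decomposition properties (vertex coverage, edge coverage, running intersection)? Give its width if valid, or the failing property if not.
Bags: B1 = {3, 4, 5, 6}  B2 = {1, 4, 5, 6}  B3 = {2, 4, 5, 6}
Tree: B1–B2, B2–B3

Every vertex of G appears in some bag (union = {1, 2, 3, 4, 5, 6}); every edge is covered by a bag; and for each vertex v the set of bags containing v is connected in the bag tree. The decomposition is therefore valid. The largest bag has 4 vertices, so the width is 3.

Yes; width 3.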